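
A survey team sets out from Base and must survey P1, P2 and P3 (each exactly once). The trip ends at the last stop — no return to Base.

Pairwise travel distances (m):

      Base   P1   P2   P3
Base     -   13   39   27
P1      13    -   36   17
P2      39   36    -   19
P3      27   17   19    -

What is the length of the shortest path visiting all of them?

Minimum one-way distance = 49 m.

There are 3! = 6 possible orderings.
Base→P1→P2→P3: 13+36+19 = 68
Base→P1→P3→P2: 13+17+19 = 49
Base→P2→P1→P3: 39+36+17 = 92
Base→P2→P3→P1: 39+19+17 = 75
Base→P3→P1→P2: 27+17+36 = 80
Base→P3→P2→P1: 27+19+36 = 82
The minimum is 49.
One shortest path: Base → P1 → P3 → P2.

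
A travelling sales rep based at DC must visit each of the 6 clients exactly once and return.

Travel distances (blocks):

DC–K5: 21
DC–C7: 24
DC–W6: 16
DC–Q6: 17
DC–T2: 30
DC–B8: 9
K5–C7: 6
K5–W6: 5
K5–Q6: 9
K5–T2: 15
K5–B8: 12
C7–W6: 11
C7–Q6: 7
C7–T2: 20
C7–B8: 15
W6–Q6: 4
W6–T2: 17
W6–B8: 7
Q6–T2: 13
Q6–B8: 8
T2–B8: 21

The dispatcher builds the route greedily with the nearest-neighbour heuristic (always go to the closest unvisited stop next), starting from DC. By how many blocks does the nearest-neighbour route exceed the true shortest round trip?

From DC: B8=9, W6=16, Q6=17, K5=21, C7=24, T2=30 → choose B8 (9).
From B8: W6=7, Q6=8, K5=12, C7=15, T2=21 → choose W6 (7).
From W6: Q6=4, K5=5, C7=11, T2=17 → choose Q6 (4).
From Q6: C7=7, K5=9, T2=13 → choose C7 (7).
From C7: K5=6, T2=20 → choose K5 (6).
From K5: T2=15 → choose T2 (15).
NN route DC → B8 → W6 → Q6 → C7 → K5 → T2 → DC costs 78.
Optimal: DC → W6 → K5 → C7 → Q6 → T2 → B8 → DC costs 77 (by enumerating all 360 distinct tours).
Excess = 78 − 77 = 1.

The nearest-neighbour route is 1 blocks longer than optimal.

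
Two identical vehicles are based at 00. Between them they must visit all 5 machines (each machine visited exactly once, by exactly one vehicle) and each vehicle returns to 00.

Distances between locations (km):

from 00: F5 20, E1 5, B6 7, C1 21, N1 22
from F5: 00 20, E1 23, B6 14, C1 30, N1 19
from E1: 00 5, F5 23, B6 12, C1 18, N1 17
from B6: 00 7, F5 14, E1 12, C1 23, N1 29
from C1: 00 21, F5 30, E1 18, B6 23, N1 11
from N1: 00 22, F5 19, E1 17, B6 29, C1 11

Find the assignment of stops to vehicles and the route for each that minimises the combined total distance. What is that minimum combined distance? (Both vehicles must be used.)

Try each way of splitting the stops between the two vehicles (each non-empty) and, for each split, find the best tour for each vehicle:
  {F5} + {E1, B6, C1, N1}: 40 + 63 = 103
  {E1} + {F5, B6, C1, N1}: 10 + 72 = 82
  {F5, E1} + {B6, C1, N1}: 48 + 63 = 111
  {B6} + {F5, E1, C1, N1}: 14 + 73 = 87
  {F5, B6} + {E1, C1, N1}: 41 + 54 = 95
  {E1, B6} + {F5, C1, N1}: 24 + 71 = 95
  … (15 splits in total)
Best: vehicle 1 00 → E1 → 00 = 10; vehicle 2 00 → B6 → F5 → N1 → C1 → 00 = 72; combined 82.

Minimum combined distance: 82 km.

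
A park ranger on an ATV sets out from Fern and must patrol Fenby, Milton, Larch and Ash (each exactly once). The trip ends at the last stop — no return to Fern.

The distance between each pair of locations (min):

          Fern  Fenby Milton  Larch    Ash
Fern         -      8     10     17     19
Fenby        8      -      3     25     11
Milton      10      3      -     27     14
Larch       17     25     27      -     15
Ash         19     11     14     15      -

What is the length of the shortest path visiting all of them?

Minimum one-way distance = 39 min.

There are 4! = 24 possible orderings.
Fern - Fenby - Milton - Larch - Ash: 8+3+27+15 = 53
Fern - Fenby - Milton - Ash - Larch: 8+3+14+15 = 40
Fern - Fenby - Larch - Milton - Ash: 8+25+27+14 = 74
Fern - Fenby - Larch - Ash - Milton: 8+25+15+14 = 62
Fern - Fenby - Ash - Milton - Larch: 8+11+14+27 = 60
Fern - Fenby - Ash - Larch - Milton: 8+11+15+27 = 61
Fern - Milton - Fenby - Larch - Ash: 10+3+25+15 = 53
Fern - Milton - Fenby - Ash - Larch: 10+3+11+15 = 39
Fern - Milton - Larch - Fenby - Ash: 10+27+25+11 = 73
Fern - Milton - Larch - Ash - Fenby: 10+27+15+11 = 63
Fern - Milton - Ash - Fenby - Larch: 10+14+11+25 = 60
Fern - Milton - Ash - Larch - Fenby: 10+14+15+25 = 64
Fern - Larch - Fenby - Milton - Ash: 17+25+3+14 = 59
Fern - Larch - Fenby - Ash - Milton: 17+25+11+14 = 67
… (10 more)
The minimum is 39.
One shortest path: Fern → Milton → Fenby → Ash → Larch.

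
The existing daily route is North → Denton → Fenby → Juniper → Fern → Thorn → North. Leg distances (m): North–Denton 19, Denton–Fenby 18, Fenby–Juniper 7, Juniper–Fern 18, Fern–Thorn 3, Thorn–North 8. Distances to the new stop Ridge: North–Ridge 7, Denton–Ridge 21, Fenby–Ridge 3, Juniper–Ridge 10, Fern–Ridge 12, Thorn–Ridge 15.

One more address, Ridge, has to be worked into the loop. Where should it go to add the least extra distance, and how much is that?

+4 m — insert Ridge between Juniper and Fern.

Insertion cost between consecutive stops i–j is d(i,Ridge) + d(Ridge,j) − d(i,j):
  between North and Denton: 7 + 21 − 19 = 9
  between Denton and Fenby: 21 + 3 − 18 = 6
  between Fenby and Juniper: 3 + 10 − 7 = 6
  between Juniper and Fern: 10 + 12 − 18 = 4
  between Fern and Thorn: 12 + 15 − 3 = 24
  between Thorn and North: 15 + 7 − 8 = 14
Cheapest insertion is between Juniper and Fern, adding 4.
New total = 73 + 4 = 77.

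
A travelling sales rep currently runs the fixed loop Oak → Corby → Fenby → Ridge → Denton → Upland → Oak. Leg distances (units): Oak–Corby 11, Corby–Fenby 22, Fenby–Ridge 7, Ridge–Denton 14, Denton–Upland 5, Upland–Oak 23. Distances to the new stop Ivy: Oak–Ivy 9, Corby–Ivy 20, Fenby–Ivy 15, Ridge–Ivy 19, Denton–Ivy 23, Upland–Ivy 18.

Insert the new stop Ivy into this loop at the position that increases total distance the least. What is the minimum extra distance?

Insertion cost between consecutive stops i–j is d(i,Ivy) + d(Ivy,j) − d(i,j):
  between Oak and Corby: 9 + 20 − 11 = 18
  between Corby and Fenby: 20 + 15 − 22 = 13
  between Fenby and Ridge: 15 + 19 − 7 = 27
  between Ridge and Denton: 19 + 23 − 14 = 28
  between Denton and Upland: 23 + 18 − 5 = 36
  between Upland and Oak: 18 + 9 − 23 = 4
Cheapest insertion is between Upland and Oak, adding 4.
New total = 82 + 4 = 86.

Minimum extra distance: 4, inserting Ivy between Upland and Oak.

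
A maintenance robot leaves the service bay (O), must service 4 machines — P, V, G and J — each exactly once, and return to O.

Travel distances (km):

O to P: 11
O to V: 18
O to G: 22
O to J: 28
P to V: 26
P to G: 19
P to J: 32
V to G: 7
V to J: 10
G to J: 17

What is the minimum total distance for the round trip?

Minimum total distance: 75 km.

There are 12 distinct closed tours to check (reversals are equivalent).
O - P - V - G - J - O: 11+26+7+17+28 = 89
O - P - V - J - G - O: 11+26+10+17+22 = 86
O - P - G - V - J - O: 11+19+7+10+28 = 75
O - P - G - J - V - O: 11+19+17+10+18 = 75
O - P - J - V - G - O: 11+32+10+7+22 = 82
O - P - J - G - V - O: 11+32+17+7+18 = 85
O - V - P - G - J - O: 18+26+19+17+28 = 108
O - V - P - J - G - O: 18+26+32+17+22 = 115
O - V - G - P - J - O: 18+7+19+32+28 = 104
O - V - J - P - G - O: 18+10+32+19+22 = 101
O - G - P - V - J - O: 22+19+26+10+28 = 105
O - G - V - P - J - O: 22+7+26+32+28 = 115
The minimum is 75.
One optimal route: O → P → G → V → J → O (or its reverse).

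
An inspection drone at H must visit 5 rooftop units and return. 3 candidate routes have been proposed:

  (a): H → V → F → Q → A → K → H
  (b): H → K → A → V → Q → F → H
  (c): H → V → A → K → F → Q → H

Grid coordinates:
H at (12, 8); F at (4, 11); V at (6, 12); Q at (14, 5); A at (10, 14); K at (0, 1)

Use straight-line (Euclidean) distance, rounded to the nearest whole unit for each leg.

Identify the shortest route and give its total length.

Shortest is (c), total 54.

(a): 7 + 2 + 12 + 10 + 16 + 14 = 61
(b): 14 + 16 + 4 + 11 + 12 + 9 = 66
(c): 7 + 4 + 16 + 11 + 12 + 4 = 54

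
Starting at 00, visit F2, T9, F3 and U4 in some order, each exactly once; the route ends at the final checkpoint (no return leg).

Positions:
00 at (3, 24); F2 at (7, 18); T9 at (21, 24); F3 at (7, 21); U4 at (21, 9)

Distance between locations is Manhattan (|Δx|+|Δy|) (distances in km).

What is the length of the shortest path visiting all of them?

There are 4! = 24 possible orderings.
00 - F2 - T9 - F3 - U4: 10+20+17+26 = 73
00 - F2 - T9 - U4 - F3: 10+20+15+26 = 71
00 - F2 - F3 - T9 - U4: 10+3+17+15 = 45
00 - F2 - F3 - U4 - T9: 10+3+26+15 = 54
00 - F2 - U4 - T9 - F3: 10+23+15+17 = 65
00 - F2 - U4 - F3 - T9: 10+23+26+17 = 76
00 - T9 - F2 - F3 - U4: 18+20+3+26 = 67
00 - T9 - F2 - U4 - F3: 18+20+23+26 = 87
00 - T9 - F3 - F2 - U4: 18+17+3+23 = 61
00 - T9 - F3 - U4 - F2: 18+17+26+23 = 84
00 - T9 - U4 - F2 - F3: 18+15+23+3 = 59
00 - T9 - U4 - F3 - F2: 18+15+26+3 = 62
00 - F3 - F2 - T9 - U4: 7+3+20+15 = 45
00 - F3 - F2 - U4 - T9: 7+3+23+15 = 48
… (10 more)
The minimum is 45.
One shortest path: 00 → F2 → F3 → T9 → U4.

45 km — the minimum one-way total.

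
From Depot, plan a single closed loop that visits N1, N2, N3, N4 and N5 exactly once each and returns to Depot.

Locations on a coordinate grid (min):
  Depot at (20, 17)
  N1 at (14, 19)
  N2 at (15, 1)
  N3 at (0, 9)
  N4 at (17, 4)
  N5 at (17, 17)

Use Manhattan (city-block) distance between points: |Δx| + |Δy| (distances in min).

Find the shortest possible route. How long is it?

There are 60 distinct closed tours to check (reversals are equivalent).
Depot-N1-N2-N3-N4-N5-Depot: 8+19+23+22+13+3 = 88
Depot-N1-N2-N3-N5-N4-Depot: 8+19+23+25+13+16 = 104
Depot-N1-N2-N4-N3-N5-Depot: 8+19+5+22+25+3 = 82
Depot-N1-N2-N4-N5-N3-Depot: 8+19+5+13+25+28 = 98
Depot-N1-N2-N5-N3-N4-Depot: 8+19+18+25+22+16 = 108
Depot-N1-N2-N5-N4-N3-Depot: 8+19+18+13+22+28 = 108
Depot-N1-N3-N2-N4-N5-Depot: 8+24+23+5+13+3 = 76
Depot-N1-N3-N2-N5-N4-Depot: 8+24+23+18+13+16 = 102
Depot-N1-N3-N4-N2-N5-Depot: 8+24+22+5+18+3 = 80
Depot-N1-N3-N4-N5-N2-Depot: 8+24+22+13+18+21 = 106
Depot-N1-N3-N5-N2-N4-Depot: 8+24+25+18+5+16 = 96
Depot-N1-N3-N5-N4-N2-Depot: 8+24+25+13+5+21 = 96
Depot-N1-N4-N2-N3-N5-Depot: 8+18+5+23+25+3 = 82
Depot-N1-N4-N2-N5-N3-Depot: 8+18+5+18+25+28 = 102
… (46 more)
The minimum is 76.
One optimal route: Depot → N1 → N3 → N2 → N4 → N5 → Depot (or its reverse).

76 min — the shortest possible round trip.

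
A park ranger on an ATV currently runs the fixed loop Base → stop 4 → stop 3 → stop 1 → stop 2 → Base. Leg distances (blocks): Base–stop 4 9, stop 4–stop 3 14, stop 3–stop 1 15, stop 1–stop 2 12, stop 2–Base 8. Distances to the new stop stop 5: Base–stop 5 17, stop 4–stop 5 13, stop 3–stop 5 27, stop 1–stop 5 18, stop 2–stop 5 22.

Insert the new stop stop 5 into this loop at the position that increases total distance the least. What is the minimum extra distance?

Adding 21 blocks by placing stop 5 on the Base–stop 4 leg.

Insertion cost between consecutive stops i–j is d(i,stop 5) + d(stop 5,j) − d(i,j):
  between Base and stop 4: 17 + 13 − 9 = 21
  between stop 4 and stop 3: 13 + 27 − 14 = 26
  between stop 3 and stop 1: 27 + 18 − 15 = 30
  between stop 1 and stop 2: 18 + 22 − 12 = 28
  between stop 2 and Base: 22 + 17 − 8 = 31
Cheapest insertion is between Base and stop 4, adding 21.
New total = 58 + 21 = 79.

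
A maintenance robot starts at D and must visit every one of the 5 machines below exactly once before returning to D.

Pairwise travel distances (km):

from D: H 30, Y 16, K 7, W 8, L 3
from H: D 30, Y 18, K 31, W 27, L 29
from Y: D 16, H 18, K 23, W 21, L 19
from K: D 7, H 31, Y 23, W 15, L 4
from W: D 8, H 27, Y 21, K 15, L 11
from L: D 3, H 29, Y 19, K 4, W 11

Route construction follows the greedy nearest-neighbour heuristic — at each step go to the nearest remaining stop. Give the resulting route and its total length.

Total distance 91 km via the nearest-neighbour route D → L → K → W → Y → H → D.

D → [L:3 / K:7 / W:8 / Y:16 / H:30] → L (3)
L → [K:4 / W:11 / Y:19 / H:29] → K (4)
K → [W:15 / Y:23 / H:31] → W (15)
W → [Y:21 / H:27] → Y (21)
Y → [H:18] → H (18)
Return H→D: 30.
Total = 3 + 4 + 15 + 21 + 18 + 30 = 91.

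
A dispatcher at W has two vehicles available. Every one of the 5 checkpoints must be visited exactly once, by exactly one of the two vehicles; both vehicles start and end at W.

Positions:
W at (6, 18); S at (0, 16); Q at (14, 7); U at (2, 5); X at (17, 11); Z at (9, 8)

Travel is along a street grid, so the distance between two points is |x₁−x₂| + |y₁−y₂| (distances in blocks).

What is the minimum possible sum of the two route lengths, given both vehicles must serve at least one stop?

Try each way of splitting the stops between the two vehicles (each non-empty) and, for each split, find the best tour for each vehicle:
  {S} + {Q, U, X, Z}: 16 + 58 = 74
  {Q} + {S, U, X, Z}: 38 + 60 = 98
  {S, Q} + {U, X, Z}: 50 + 56 = 106
  {U} + {S, Q, X, Z}: 34 + 56 = 90
  {S, U} + {Q, X, Z}: 38 + 44 = 82
  {Q, U} + {S, X, Z}: 50 + 54 = 104
  … (15 splits in total)
Best: vehicle 1 W → S → W = 16; vehicle 2 W → U → Z → Q → X → W = 58; combined 74.

Minimum combined distance: 74 blocks.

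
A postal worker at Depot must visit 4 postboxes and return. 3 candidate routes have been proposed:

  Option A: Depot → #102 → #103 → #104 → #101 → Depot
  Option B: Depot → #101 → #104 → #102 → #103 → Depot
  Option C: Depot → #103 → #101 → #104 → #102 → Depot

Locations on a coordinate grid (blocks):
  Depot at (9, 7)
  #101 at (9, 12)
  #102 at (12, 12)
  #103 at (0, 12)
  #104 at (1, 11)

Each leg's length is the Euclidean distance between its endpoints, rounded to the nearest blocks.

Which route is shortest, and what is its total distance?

Option A: 6 + 12 + 1 + 8 + 5 = 32
Option B: 5 + 8 + 11 + 12 + 10 = 46
Option C: 10 + 9 + 8 + 11 + 6 = 44

32 blocks — Option A is the shortest.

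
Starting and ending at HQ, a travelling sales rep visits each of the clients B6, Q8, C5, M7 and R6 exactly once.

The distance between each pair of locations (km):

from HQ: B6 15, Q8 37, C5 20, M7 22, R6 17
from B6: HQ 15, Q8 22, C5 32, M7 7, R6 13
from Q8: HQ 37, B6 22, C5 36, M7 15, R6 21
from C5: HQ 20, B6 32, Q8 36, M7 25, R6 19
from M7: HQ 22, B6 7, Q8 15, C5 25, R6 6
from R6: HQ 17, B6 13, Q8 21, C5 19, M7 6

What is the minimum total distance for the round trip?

HQ-B6-Q8-C5-M7-R6-HQ: 15+22+36+25+6+17 = 121
HQ-B6-Q8-C5-R6-M7-HQ: 15+22+36+19+6+22 = 120
HQ-B6-Q8-M7-C5-R6-HQ: 15+22+15+25+19+17 = 113
HQ-B6-Q8-M7-R6-C5-HQ: 15+22+15+6+19+20 = 97
HQ-B6-Q8-R6-C5-M7-HQ: 15+22+21+19+25+22 = 124
HQ-B6-Q8-R6-M7-C5-HQ: 15+22+21+6+25+20 = 109
HQ-B6-C5-Q8-M7-R6-HQ: 15+32+36+15+6+17 = 121
HQ-B6-C5-Q8-R6-M7-HQ: 15+32+36+21+6+22 = 132
HQ-B6-C5-M7-Q8-R6-HQ: 15+32+25+15+21+17 = 125
HQ-B6-C5-M7-R6-Q8-HQ: 15+32+25+6+21+37 = 136
HQ-B6-C5-R6-Q8-M7-HQ: 15+32+19+21+15+22 = 124
HQ-B6-C5-R6-M7-Q8-HQ: 15+32+19+6+15+37 = 124
HQ-B6-M7-Q8-C5-R6-HQ: 15+7+15+36+19+17 = 109
HQ-B6-M7-Q8-R6-C5-HQ: 15+7+15+21+19+20 = 97
… (46 more)
The minimum is 97.
One optimal route: HQ → B6 → Q8 → M7 → R6 → C5 → HQ (or its reverse).

97 km — the shortest possible round trip.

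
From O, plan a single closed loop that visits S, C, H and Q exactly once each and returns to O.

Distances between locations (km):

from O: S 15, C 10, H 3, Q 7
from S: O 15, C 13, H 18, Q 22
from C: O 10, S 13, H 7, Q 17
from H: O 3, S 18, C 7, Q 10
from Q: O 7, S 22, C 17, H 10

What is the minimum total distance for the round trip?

Minimum total distance: 52 km.

With 4 stops there are 4!/2 = 12 distinct round trips (a route and its reverse cost the same).
O → S → C → H → Q → O: 15+13+7+10+7 = 52
O → S → C → Q → H → O: 15+13+17+10+3 = 58
O → S → H → C → Q → O: 15+18+7+17+7 = 64
O → S → H → Q → C → O: 15+18+10+17+10 = 70
O → S → Q → C → H → O: 15+22+17+7+3 = 64
O → S → Q → H → C → O: 15+22+10+7+10 = 64
O → C → S → H → Q → O: 10+13+18+10+7 = 58
O → C → S → Q → H → O: 10+13+22+10+3 = 58
O → C → H → S → Q → O: 10+7+18+22+7 = 64
O → C → Q → S → H → O: 10+17+22+18+3 = 70
O → H → S → C → Q → O: 3+18+13+17+7 = 58
O → H → C → S → Q → O: 3+7+13+22+7 = 52
The minimum is 52.
One optimal route: O → S → C → H → Q → O (or its reverse).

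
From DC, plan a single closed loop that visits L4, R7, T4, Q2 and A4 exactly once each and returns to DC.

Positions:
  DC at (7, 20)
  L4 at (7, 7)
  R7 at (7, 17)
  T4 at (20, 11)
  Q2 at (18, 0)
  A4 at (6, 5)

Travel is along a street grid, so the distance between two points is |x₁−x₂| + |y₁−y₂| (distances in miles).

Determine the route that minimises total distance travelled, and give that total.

There are 60 distinct closed tours to check (reversals are equivalent).
DC - L4 - R7 - T4 - Q2 - A4 - DC: 13+10+19+13+17+16 = 88
DC - L4 - R7 - T4 - A4 - Q2 - DC: 13+10+19+20+17+31 = 110
DC - L4 - R7 - Q2 - T4 - A4 - DC: 13+10+28+13+20+16 = 100
DC - L4 - R7 - Q2 - A4 - T4 - DC: 13+10+28+17+20+22 = 110
DC - L4 - R7 - A4 - T4 - Q2 - DC: 13+10+13+20+13+31 = 100
DC - L4 - R7 - A4 - Q2 - T4 - DC: 13+10+13+17+13+22 = 88
DC - L4 - T4 - R7 - Q2 - A4 - DC: 13+17+19+28+17+16 = 110
DC - L4 - T4 - R7 - A4 - Q2 - DC: 13+17+19+13+17+31 = 110
DC - L4 - T4 - Q2 - R7 - A4 - DC: 13+17+13+28+13+16 = 100
DC - L4 - T4 - Q2 - A4 - R7 - DC: 13+17+13+17+13+3 = 76
DC - L4 - T4 - A4 - R7 - Q2 - DC: 13+17+20+13+28+31 = 122
DC - L4 - T4 - A4 - Q2 - R7 - DC: 13+17+20+17+28+3 = 98
DC - L4 - Q2 - R7 - T4 - A4 - DC: 13+18+28+19+20+16 = 114
DC - L4 - Q2 - R7 - A4 - T4 - DC: 13+18+28+13+20+22 = 114
… (46 more)
DC - L4 - A4 - Q2 - T4 - R7 - DC: 13+3+17+13+19+3 = 68  ← best
The minimum is 68.
One optimal route: DC → L4 → A4 → Q2 → T4 → R7 → DC (or its reverse).

Shortest round trip = 68 miles.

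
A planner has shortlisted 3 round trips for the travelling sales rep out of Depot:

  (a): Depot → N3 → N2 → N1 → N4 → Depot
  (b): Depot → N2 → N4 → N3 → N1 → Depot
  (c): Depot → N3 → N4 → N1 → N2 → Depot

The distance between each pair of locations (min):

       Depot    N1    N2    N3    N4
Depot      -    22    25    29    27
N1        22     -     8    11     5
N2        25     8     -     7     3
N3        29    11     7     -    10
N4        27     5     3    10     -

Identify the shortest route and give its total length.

Shortest is (b), total 71 min.

(a): 29 + 7 + 8 + 5 + 27 = 76
(b): 25 + 3 + 10 + 11 + 22 = 71
(c): 29 + 10 + 5 + 8 + 25 = 77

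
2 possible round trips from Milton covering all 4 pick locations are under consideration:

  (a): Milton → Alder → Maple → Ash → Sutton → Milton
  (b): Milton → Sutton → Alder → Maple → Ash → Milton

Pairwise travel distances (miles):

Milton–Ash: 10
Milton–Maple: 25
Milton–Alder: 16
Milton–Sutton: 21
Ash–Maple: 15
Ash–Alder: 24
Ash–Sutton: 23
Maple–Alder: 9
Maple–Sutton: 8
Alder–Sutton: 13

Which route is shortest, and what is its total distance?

(a): 16 + 9 + 15 + 23 + 21 = 84
(b): 21 + 13 + 9 + 15 + 10 = 68

68 miles — (b) is the shortest.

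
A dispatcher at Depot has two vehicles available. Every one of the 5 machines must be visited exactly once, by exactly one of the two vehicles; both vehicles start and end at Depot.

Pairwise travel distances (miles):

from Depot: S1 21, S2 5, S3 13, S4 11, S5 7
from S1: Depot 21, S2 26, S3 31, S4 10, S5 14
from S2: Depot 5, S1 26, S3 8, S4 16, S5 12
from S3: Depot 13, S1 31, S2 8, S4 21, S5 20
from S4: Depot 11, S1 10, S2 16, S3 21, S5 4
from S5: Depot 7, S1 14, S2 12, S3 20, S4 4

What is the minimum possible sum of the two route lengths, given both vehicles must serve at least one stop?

There are 2^4 − 1 = 15 ways to divide the 5 stops into two non-empty groups. For each, the best each vehicle can do is its own shortest tour through its group:
  {S1} + {S2, S3, S4, S5}: 42 + 45 = 87
  {S2} + {S1, S3, S4, S5}: 10 + 65 = 75
  {S1, S2} + {S3, S4, S5}: 52 + 45 = 97
  {S3} + {S1, S2, S4, S5}: 26 + 52 = 78
  {S1, S3} + {S2, S4, S5}: 65 + 32 = 97
  {S2, S3} + {S1, S4, S5}: 26 + 42 = 68
  … (15 splits in total)
Best: vehicle 1 Depot → S2 → S3 → Depot = 26; vehicle 2 Depot → S1 → S4 → S5 → Depot = 42; combined 68.

68 miles — the smallest possible combined total.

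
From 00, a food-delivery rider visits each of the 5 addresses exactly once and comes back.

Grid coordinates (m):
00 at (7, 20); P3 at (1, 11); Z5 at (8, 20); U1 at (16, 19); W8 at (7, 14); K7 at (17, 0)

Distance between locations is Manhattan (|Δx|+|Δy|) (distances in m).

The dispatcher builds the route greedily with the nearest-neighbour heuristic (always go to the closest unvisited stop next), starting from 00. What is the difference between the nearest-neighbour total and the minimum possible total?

Excess over optimum: 18 m.

From 00: Z5=1, W8=6, U1=10, P3=15, K7=30 → choose Z5 (1).
From Z5: W8=7, U1=9, P3=16, K7=29 → choose W8 (7).
From W8: P3=9, U1=14, K7=24 → choose P3 (9).
From P3: U1=23, K7=27 → choose U1 (23).
From U1: K7=20 → choose K7 (20).
NN route 00 → Z5 → W8 → P3 → U1 → K7 → 00 costs 90.
Optimal: 00 → Z5 → U1 → K7 → P3 → W8 → 00 costs 72 (by enumerating all 60 distinct tours).
Excess = 90 − 72 = 18.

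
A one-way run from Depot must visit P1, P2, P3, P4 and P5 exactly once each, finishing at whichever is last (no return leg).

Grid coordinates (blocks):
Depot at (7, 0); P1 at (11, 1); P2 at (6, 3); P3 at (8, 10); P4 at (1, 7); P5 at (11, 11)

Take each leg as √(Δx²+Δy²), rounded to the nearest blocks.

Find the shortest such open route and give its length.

There are 5! = 120 possible orderings.
Depot→P1→P2→P3→P4→P5: 4+5+7+8+11 = 35
Depot→P1→P2→P3→P5→P4: 4+5+7+3+11 = 30
Depot→P1→P2→P4→P3→P5: 4+5+6+8+3 = 26
Depot→P1→P2→P4→P5→P3: 4+5+6+11+3 = 29
Depot→P1→P2→P5→P3→P4: 4+5+9+3+8 = 29
Depot→P1→P2→P5→P4→P3: 4+5+9+11+8 = 37
Depot→P1→P3→P2→P4→P5: 4+9+7+6+11 = 37
Depot→P1→P3→P2→P5→P4: 4+9+7+9+11 = 40
Depot→P1→P3→P4→P2→P5: 4+9+8+6+9 = 36
Depot→P1→P3→P4→P5→P2: 4+9+8+11+9 = 41
Depot→P1→P3→P5→P2→P4: 4+9+3+9+6 = 31
Depot→P1→P3→P5→P4→P2: 4+9+3+11+6 = 33
Depot→P1→P4→P2→P3→P5: 4+12+6+7+3 = 32
Depot→P1→P4→P2→P5→P3: 4+12+6+9+3 = 34
… (106 more)
The minimum is 26.
One shortest path: Depot → P1 → P2 → P4 → P3 → P5.

Minimum one-way distance = 26 blocks.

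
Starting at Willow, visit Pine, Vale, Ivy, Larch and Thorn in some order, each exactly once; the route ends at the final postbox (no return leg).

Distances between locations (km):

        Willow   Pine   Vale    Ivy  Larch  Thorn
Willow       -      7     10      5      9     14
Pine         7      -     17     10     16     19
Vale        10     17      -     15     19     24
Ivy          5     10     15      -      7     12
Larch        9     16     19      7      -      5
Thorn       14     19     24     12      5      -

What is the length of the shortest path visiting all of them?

There are 5! = 120 possible orderings.
Willow - Pine - Vale - Ivy - Larch - Thorn: 7+17+15+7+5 = 51
Willow - Pine - Vale - Ivy - Thorn - Larch: 7+17+15+12+5 = 56
Willow - Pine - Vale - Larch - Ivy - Thorn: 7+17+19+7+12 = 62
Willow - Pine - Vale - Larch - Thorn - Ivy: 7+17+19+5+12 = 60
Willow - Pine - Vale - Thorn - Ivy - Larch: 7+17+24+12+7 = 67
Willow - Pine - Vale - Thorn - Larch - Ivy: 7+17+24+5+7 = 60
Willow - Pine - Ivy - Vale - Larch - Thorn: 7+10+15+19+5 = 56
Willow - Pine - Ivy - Vale - Thorn - Larch: 7+10+15+24+5 = 61
Willow - Pine - Ivy - Larch - Vale - Thorn: 7+10+7+19+24 = 67
Willow - Pine - Ivy - Larch - Thorn - Vale: 7+10+7+5+24 = 53
Willow - Pine - Ivy - Thorn - Vale - Larch: 7+10+12+24+19 = 72
Willow - Pine - Ivy - Thorn - Larch - Vale: 7+10+12+5+19 = 53
Willow - Pine - Larch - Vale - Ivy - Thorn: 7+16+19+15+12 = 69
Willow - Pine - Larch - Vale - Thorn - Ivy: 7+16+19+24+12 = 78
… (106 more)
Willow - Vale - Pine - Ivy - Larch - Thorn: 10+17+10+7+5 = 49  ← best
The minimum is 49.
One shortest path: Willow → Vale → Pine → Ivy → Larch → Thorn.

Shortest open route: 49 km.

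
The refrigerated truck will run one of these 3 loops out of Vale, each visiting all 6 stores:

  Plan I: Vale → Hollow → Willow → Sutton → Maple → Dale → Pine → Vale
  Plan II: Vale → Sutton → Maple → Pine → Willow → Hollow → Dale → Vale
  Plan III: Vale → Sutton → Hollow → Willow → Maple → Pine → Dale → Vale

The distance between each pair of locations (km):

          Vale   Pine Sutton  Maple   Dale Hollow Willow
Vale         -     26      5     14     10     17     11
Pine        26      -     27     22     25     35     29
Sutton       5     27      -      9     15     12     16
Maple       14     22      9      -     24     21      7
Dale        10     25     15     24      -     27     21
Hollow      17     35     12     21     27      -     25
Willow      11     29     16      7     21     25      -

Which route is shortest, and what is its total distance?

Plan I: 17 + 25 + 16 + 9 + 24 + 25 + 26 = 142
Plan II: 5 + 9 + 22 + 29 + 25 + 27 + 10 = 127
Plan III: 5 + 12 + 25 + 7 + 22 + 25 + 10 = 106

Shortest is Plan III, total 106 km.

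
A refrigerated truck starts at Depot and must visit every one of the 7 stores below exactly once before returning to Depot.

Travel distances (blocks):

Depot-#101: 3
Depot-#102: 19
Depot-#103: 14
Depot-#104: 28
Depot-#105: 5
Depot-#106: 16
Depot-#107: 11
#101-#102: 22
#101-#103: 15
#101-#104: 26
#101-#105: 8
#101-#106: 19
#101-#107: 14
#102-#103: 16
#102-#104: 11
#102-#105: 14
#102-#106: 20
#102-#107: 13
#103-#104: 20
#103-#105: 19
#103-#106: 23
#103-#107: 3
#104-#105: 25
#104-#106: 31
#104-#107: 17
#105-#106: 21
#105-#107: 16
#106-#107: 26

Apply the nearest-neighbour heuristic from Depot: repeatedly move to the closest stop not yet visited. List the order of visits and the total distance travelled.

Depot → [#101:3 / #105:5 / #107:11 / #103:14 / #106:16 / #102:19 / #104:28] → #101 (3)
#101 → [#105:8 / #107:14 / #103:15 / #106:19 / #102:22 / #104:26] → #105 (8)
#105 → [#102:14 / #107:16 / #103:19 / #106:21 / #104:25] → #102 (14)
#102 → [#104:11 / #107:13 / #103:16 / #106:20] → #104 (11)
#104 → [#107:17 / #103:20 / #106:31] → #107 (17)
#107 → [#103:3 / #106:26] → #103 (3)
#103 → [#106:23] → #106 (23)
Return #106→Depot: 16.
Total = 3 + 8 + 14 + 11 + 17 + 3 + 23 + 16 = 95.

95 blocks along Depot → #101 → #105 → #102 → #104 → #107 → #103 → #106 → Depot.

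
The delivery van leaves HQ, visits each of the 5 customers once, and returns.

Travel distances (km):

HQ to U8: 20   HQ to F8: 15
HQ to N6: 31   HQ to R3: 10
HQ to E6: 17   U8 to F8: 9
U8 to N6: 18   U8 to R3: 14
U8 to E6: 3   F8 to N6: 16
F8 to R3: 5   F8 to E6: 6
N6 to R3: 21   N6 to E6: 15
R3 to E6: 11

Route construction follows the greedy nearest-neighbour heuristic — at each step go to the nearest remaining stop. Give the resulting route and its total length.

From HQ: distances to unvisited — R3=10, F8=15, E6=17, U8=20, N6=31. Nearest is R3 (10).
From R3: distances to unvisited — F8=5, E6=11, U8=14, N6=21. Nearest is F8 (5).
From F8: distances to unvisited — E6=6, U8=9, N6=16. Nearest is E6 (6).
From E6: distances to unvisited — U8=3, N6=15. Nearest is U8 (3).
From U8: distances to unvisited — N6=18. Nearest is N6 (18).
Return N6→HQ: 31.
Total = 10 + 5 + 6 + 3 + 18 + 31 = 73.

73 km along HQ → R3 → F8 → E6 → U8 → N6 → HQ.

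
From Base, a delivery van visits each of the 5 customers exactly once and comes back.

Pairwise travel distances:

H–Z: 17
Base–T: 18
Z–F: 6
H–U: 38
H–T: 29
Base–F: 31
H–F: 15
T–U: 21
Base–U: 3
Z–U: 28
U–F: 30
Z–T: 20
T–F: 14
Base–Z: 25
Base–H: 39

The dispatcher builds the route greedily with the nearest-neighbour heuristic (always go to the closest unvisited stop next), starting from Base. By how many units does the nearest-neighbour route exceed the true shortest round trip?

The nearest-neighbour route is 5 longer than optimal.

From Base: U=3, T=18, Z=25, F=31, H=39 → choose U (3).
From U: T=21, Z=28, F=30, H=38 → choose T (21).
From T: F=14, Z=20, H=29 → choose F (14).
From F: Z=6, H=15 → choose Z (6).
From Z: H=17 → choose H (17).
NN route Base → U → T → F → Z → H → Base costs 100.
Optimal: Base → Z → H → F → T → U → Base costs 95 (by enumerating all 60 distinct tours).
Excess = 100 − 95 = 5.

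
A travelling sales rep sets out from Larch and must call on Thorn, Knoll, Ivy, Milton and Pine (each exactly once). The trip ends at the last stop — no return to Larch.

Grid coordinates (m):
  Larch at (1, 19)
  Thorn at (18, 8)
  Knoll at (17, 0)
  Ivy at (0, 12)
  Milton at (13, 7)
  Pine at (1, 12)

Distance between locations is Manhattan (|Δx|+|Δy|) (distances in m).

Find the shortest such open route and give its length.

There are 5! = 120 possible orderings.
Larch → Thorn → Knoll → Ivy → Milton → Pine: 28+9+29+18+17 = 101
Larch → Thorn → Knoll → Ivy → Pine → Milton: 28+9+29+1+17 = 84
Larch → Thorn → Knoll → Milton → Ivy → Pine: 28+9+11+18+1 = 67
Larch → Thorn → Knoll → Milton → Pine → Ivy: 28+9+11+17+1 = 66
Larch → Thorn → Knoll → Pine → Ivy → Milton: 28+9+28+1+18 = 84
Larch → Thorn → Knoll → Pine → Milton → Ivy: 28+9+28+17+18 = 100
Larch → Thorn → Ivy → Knoll → Milton → Pine: 28+22+29+11+17 = 107
Larch → Thorn → Ivy → Knoll → Pine → Milton: 28+22+29+28+17 = 124
Larch → Thorn → Ivy → Milton → Knoll → Pine: 28+22+18+11+28 = 107
Larch → Thorn → Ivy → Milton → Pine → Knoll: 28+22+18+17+28 = 113
Larch → Thorn → Ivy → Pine → Knoll → Milton: 28+22+1+28+11 = 90
Larch → Thorn → Ivy → Pine → Milton → Knoll: 28+22+1+17+11 = 79
Larch → Thorn → Milton → Knoll → Ivy → Pine: 28+6+11+29+1 = 75
Larch → Thorn → Milton → Knoll → Pine → Ivy: 28+6+11+28+1 = 74
… (106 more)
Larch → Ivy → Pine → Milton → Thorn → Knoll: 8+1+17+6+9 = 41  ← best
The minimum is 41.
One shortest path: Larch → Ivy → Pine → Milton → Thorn → Knoll.

Shortest open route: 41 m.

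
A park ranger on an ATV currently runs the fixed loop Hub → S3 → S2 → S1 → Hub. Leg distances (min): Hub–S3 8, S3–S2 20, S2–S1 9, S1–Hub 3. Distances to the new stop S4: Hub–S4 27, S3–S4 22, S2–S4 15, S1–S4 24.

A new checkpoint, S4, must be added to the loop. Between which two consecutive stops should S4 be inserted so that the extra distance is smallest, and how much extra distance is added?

Insertion cost between consecutive stops i–j is d(i,S4) + d(S4,j) − d(i,j):
  between Hub and S3: 27 + 22 − 8 = 41
  between S3 and S2: 22 + 15 − 20 = 17
  between S2 and S1: 15 + 24 − 9 = 30
  between S1 and Hub: 24 + 27 − 3 = 48
Cheapest insertion is between S3 and S2, adding 17.
New total = 40 + 17 = 57.

Minimum extra distance: 17 min, inserting S4 between S3 and S2.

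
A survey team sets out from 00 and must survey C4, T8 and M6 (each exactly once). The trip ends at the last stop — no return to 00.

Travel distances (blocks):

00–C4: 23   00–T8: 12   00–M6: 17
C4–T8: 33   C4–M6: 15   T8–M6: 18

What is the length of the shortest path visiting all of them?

Shortest open route: 45 blocks.

There are 3! = 6 possible orderings.
00 → C4 → T8 → M6: 23+33+18 = 74
00 → C4 → M6 → T8: 23+15+18 = 56
00 → T8 → C4 → M6: 12+33+15 = 60
00 → T8 → M6 → C4: 12+18+15 = 45
00 → M6 → C4 → T8: 17+15+33 = 65
00 → M6 → T8 → C4: 17+18+33 = 68
The minimum is 45.
One shortest path: 00 → T8 → M6 → C4.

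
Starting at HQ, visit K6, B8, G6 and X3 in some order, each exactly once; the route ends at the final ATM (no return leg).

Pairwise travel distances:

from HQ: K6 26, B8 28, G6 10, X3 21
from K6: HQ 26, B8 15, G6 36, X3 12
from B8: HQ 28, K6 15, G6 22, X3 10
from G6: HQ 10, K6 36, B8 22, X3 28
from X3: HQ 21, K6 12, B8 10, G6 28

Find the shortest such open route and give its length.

54 — the minimum one-way total.

There are 4! = 24 possible orderings.
HQ → K6 → B8 → G6 → X3: 26+15+22+28 = 91
HQ → K6 → B8 → X3 → G6: 26+15+10+28 = 79
HQ → K6 → G6 → B8 → X3: 26+36+22+10 = 94
HQ → K6 → G6 → X3 → B8: 26+36+28+10 = 100
HQ → K6 → X3 → B8 → G6: 26+12+10+22 = 70
HQ → K6 → X3 → G6 → B8: 26+12+28+22 = 88
HQ → B8 → K6 → G6 → X3: 28+15+36+28 = 107
HQ → B8 → K6 → X3 → G6: 28+15+12+28 = 83
HQ → B8 → G6 → K6 → X3: 28+22+36+12 = 98
HQ → B8 → G6 → X3 → K6: 28+22+28+12 = 90
HQ → B8 → X3 → K6 → G6: 28+10+12+36 = 86
HQ → B8 → X3 → G6 → K6: 28+10+28+36 = 102
HQ → G6 → K6 → B8 → X3: 10+36+15+10 = 71
HQ → G6 → K6 → X3 → B8: 10+36+12+10 = 68
… (10 more)
HQ → G6 → B8 → X3 → K6: 10+22+10+12 = 54  ← best
The minimum is 54.
One shortest path: HQ → G6 → B8 → X3 → K6.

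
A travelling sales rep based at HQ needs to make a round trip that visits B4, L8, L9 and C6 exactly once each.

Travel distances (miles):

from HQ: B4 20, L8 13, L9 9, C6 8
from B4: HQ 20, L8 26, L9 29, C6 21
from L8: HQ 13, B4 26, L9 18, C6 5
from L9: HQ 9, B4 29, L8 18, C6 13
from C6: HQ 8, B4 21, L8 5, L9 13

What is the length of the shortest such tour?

Minimum total distance: 73 miles.

There are 12 distinct closed tours to check (reversals are equivalent).
HQ → B4 → L8 → L9 → C6 → HQ: 20+26+18+13+8 = 85
HQ → B4 → L8 → C6 → L9 → HQ: 20+26+5+13+9 = 73
HQ → B4 → L9 → L8 → C6 → HQ: 20+29+18+5+8 = 80
HQ → B4 → L9 → C6 → L8 → HQ: 20+29+13+5+13 = 80
HQ → B4 → C6 → L8 → L9 → HQ: 20+21+5+18+9 = 73
HQ → B4 → C6 → L9 → L8 → HQ: 20+21+13+18+13 = 85
HQ → L8 → B4 → L9 → C6 → HQ: 13+26+29+13+8 = 89
HQ → L8 → B4 → C6 → L9 → HQ: 13+26+21+13+9 = 82
HQ → L8 → L9 → B4 → C6 → HQ: 13+18+29+21+8 = 89
HQ → L8 → C6 → B4 → L9 → HQ: 13+5+21+29+9 = 77
HQ → L9 → B4 → L8 → C6 → HQ: 9+29+26+5+8 = 77
HQ → L9 → L8 → B4 → C6 → HQ: 9+18+26+21+8 = 82
The minimum is 73.
One optimal route: HQ → B4 → L8 → C6 → L9 → HQ (or its reverse).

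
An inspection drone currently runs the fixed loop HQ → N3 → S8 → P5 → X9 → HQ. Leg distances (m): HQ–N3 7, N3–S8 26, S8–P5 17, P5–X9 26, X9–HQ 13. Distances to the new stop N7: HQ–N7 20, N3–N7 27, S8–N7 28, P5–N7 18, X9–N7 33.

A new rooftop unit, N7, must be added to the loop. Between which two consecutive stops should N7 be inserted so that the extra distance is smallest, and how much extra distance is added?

Insertion cost between consecutive stops i–j is d(i,N7) + d(N7,j) − d(i,j):
  between HQ and N3: 20 + 27 − 7 = 40
  between N3 and S8: 27 + 28 − 26 = 29
  between S8 and P5: 28 + 18 − 17 = 29
  between P5 and X9: 18 + 33 − 26 = 25
  between X9 and HQ: 33 + 20 − 13 = 40
Cheapest insertion is between P5 and X9, adding 25.
New total = 89 + 25 = 114.

+25 m — insert N7 between P5 and X9.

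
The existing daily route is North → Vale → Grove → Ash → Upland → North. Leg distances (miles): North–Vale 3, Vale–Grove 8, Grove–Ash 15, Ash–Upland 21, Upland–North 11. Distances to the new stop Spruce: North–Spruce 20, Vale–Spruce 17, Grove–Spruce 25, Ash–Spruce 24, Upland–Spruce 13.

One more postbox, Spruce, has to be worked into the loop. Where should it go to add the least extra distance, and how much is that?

Adding 16 miles by placing Spruce on the Ash–Upland leg.

Insertion cost between consecutive stops i–j is d(i,Spruce) + d(Spruce,j) − d(i,j):
  between North and Vale: 20 + 17 − 3 = 34
  between Vale and Grove: 17 + 25 − 8 = 34
  between Grove and Ash: 25 + 24 − 15 = 34
  between Ash and Upland: 24 + 13 − 21 = 16
  between Upland and North: 13 + 20 − 11 = 22
Cheapest insertion is between Ash and Upland, adding 16.
New total = 58 + 16 = 74.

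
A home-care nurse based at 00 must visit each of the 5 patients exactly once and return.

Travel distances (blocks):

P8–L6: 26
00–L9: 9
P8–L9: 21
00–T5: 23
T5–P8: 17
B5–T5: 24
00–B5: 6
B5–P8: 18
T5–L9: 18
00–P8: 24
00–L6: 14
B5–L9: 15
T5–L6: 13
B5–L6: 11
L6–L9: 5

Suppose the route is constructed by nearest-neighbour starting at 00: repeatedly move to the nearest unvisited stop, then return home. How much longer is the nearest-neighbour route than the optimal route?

From 00: B5=6, L9=9, L6=14, T5=23, P8=24 → choose B5 (6).
From B5: L6=11, L9=15, P8=18, T5=24 → choose L6 (11).
From L6: L9=5, T5=13, P8=26 → choose L9 (5).
From L9: T5=18, P8=21 → choose T5 (18).
From T5: P8=17 → choose P8 (17).
NN route 00 → B5 → L6 → L9 → T5 → P8 → 00 costs 81.
Optimal: 00 → B5 → P8 → T5 → L6 → L9 → 00 costs 68 (by enumerating all 60 distinct tours).
Excess = 81 − 68 = 13.

13 blocks longer than the optimal tour.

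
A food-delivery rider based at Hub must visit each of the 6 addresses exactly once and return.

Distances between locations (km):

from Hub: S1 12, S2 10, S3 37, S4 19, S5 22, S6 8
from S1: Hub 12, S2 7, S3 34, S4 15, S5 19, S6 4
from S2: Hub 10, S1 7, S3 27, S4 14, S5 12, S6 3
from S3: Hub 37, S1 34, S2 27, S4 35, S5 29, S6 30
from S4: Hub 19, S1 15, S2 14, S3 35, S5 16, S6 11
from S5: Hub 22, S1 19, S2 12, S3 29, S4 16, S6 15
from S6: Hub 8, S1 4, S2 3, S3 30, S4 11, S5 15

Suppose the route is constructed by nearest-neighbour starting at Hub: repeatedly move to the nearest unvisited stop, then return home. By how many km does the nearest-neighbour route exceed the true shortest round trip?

Excess over optimum: 6 km.

Hub: S6=8, S2=10, S1=12, S4=19, S5=22, S3=37 ⇒ S6
S6: S2=3, S1=4, S4=11, S5=15, S3=30 ⇒ S2
S2: S1=7, S5=12, S4=14, S3=27 ⇒ S1
S1: S4=15, S5=19, S3=34 ⇒ S4
S4: S5=16, S3=35 ⇒ S5
S5: S3=29 ⇒ S3
NN route Hub → S6 → S2 → S1 → S4 → S5 → S3 → Hub costs 115.
Optimal: Hub → S1 → S6 → S4 → S5 → S3 → S2 → Hub costs 109 (by enumerating all 360 distinct tours).
Excess = 115 − 109 = 6.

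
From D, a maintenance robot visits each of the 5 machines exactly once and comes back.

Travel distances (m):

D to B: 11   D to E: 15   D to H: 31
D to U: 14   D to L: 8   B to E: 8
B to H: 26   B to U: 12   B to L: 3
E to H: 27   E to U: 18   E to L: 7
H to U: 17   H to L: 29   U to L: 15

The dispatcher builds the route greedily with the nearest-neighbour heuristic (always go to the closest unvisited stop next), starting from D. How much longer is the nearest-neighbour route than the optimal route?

D: L=8, B=11, U=14, E=15, H=31 ⇒ L
L: B=3, E=7, U=15, H=29 ⇒ B
B: E=8, U=12, H=26 ⇒ E
E: U=18, H=27 ⇒ U
U: H=17 ⇒ H
NN route D → L → B → E → U → H → D costs 85.
Optimal: D → U → H → E → B → L → D costs 77 (by enumerating all 60 distinct tours).
Excess = 85 − 77 = 8.

The nearest-neighbour route is 8 m longer than optimal.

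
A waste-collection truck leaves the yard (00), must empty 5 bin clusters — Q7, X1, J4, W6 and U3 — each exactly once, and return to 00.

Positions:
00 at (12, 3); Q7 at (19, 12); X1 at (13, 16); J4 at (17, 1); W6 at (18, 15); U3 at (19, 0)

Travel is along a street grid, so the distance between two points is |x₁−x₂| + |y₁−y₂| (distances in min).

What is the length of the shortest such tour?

46 min — the shortest possible round trip.

With 5 stops there are 5!/2 = 60 distinct round trips (a route and its reverse cost the same).
00→Q7→X1→J4→W6→U3→00: 16+10+19+15+16+10 = 86
00→Q7→X1→J4→U3→W6→00: 16+10+19+3+16+18 = 82
00→Q7→X1→W6→J4→U3→00: 16+10+6+15+3+10 = 60
00→Q7→X1→W6→U3→J4→00: 16+10+6+16+3+7 = 58
00→Q7→X1→U3→J4→W6→00: 16+10+22+3+15+18 = 84
00→Q7→X1→U3→W6→J4→00: 16+10+22+16+15+7 = 86
00→Q7→J4→X1→W6→U3→00: 16+13+19+6+16+10 = 80
00→Q7→J4→X1→U3→W6→00: 16+13+19+22+16+18 = 104
00→Q7→J4→W6→X1→U3→00: 16+13+15+6+22+10 = 82
00→Q7→J4→W6→U3→X1→00: 16+13+15+16+22+14 = 96
00→Q7→J4→U3→X1→W6→00: 16+13+3+22+6+18 = 78
00→Q7→J4→U3→W6→X1→00: 16+13+3+16+6+14 = 68
00→Q7→W6→X1→J4→U3→00: 16+4+6+19+3+10 = 58
00→Q7→W6→X1→U3→J4→00: 16+4+6+22+3+7 = 58
… (46 more)
00→X1→W6→Q7→U3→J4→00: 14+6+4+12+3+7 = 46  ← best
The minimum is 46.
One optimal route: 00 → X1 → W6 → Q7 → U3 → J4 → 00 (or its reverse).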